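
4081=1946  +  2135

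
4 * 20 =80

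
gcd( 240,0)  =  240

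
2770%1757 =1013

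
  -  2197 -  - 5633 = 3436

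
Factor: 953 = 953^1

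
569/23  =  569/23= 24.74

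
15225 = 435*35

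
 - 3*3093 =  - 9279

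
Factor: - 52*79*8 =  - 32864=- 2^5 *13^1*79^1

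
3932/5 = 786 + 2/5 = 786.40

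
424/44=106/11=9.64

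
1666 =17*98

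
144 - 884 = -740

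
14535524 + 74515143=89050667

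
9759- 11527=-1768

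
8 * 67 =536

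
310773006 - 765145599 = - 454372593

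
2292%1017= 258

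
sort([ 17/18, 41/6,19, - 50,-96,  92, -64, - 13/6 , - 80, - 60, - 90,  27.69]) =[ - 96, - 90, - 80,-64, - 60, -50, - 13/6, 17/18,41/6,19,27.69, 92] 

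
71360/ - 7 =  - 71360/7 = - 10194.29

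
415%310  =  105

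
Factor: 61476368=2^4*373^1 * 10301^1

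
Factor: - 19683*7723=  -3^9 * 7723^1  =  - 152011809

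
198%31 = 12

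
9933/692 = 14+245/692 = 14.35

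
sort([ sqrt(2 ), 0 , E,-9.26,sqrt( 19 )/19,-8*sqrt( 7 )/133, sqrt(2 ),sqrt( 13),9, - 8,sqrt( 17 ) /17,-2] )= [-9.26, - 8 , - 2,  -  8*sqrt(7) /133,0,sqrt( 19)/19, sqrt(  17 )/17,sqrt( 2), sqrt( 2),E,sqrt ( 13),9] 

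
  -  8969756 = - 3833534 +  - 5136222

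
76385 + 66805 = 143190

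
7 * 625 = 4375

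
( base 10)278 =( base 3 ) 101022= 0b100010110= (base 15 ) 138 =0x116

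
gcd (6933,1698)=3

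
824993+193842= 1018835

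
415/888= 415/888 =0.47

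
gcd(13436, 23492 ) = 4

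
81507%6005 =3442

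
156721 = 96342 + 60379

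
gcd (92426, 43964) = 2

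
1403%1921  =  1403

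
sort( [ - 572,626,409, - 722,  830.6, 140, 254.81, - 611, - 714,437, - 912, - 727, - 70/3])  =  [-912,-727,- 722,  -  714, - 611, - 572, - 70/3,  140,254.81,  409,437,626, 830.6]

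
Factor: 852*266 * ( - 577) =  - 130766664 = -2^3*3^1*7^1*19^1*71^1 * 577^1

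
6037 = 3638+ 2399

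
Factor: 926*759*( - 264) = -185548176=- 2^4*3^2 * 11^2*23^1*463^1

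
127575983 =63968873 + 63607110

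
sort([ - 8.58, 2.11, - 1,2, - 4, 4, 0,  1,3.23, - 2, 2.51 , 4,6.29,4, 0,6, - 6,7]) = [  -  8.58, - 6, - 4, - 2,- 1,0,  0, 1, 2,2.11,2.51,3.23,4 , 4,4, 6,6.29,7]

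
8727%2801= 324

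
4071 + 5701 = 9772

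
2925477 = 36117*81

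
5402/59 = 5402/59 = 91.56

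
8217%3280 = 1657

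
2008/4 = 502 = 502.00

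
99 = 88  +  11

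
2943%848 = 399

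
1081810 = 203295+878515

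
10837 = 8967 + 1870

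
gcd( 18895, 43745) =5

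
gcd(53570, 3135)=55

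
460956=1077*428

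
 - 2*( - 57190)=114380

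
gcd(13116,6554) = 2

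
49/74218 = 49/74218 = 0.00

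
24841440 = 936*26540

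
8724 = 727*12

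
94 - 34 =60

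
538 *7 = 3766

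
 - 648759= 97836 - 746595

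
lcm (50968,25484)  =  50968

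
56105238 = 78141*718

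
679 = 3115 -2436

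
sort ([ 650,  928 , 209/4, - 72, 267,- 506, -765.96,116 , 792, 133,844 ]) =[ - 765.96,- 506,-72,209/4, 116, 133,267,650,792,844,928 ]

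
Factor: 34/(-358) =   -  17/179 = - 17^1  *179^(-1)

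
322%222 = 100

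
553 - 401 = 152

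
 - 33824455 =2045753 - 35870208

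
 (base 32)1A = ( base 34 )18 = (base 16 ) 2A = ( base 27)1f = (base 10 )42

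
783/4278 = 261/1426 = 0.18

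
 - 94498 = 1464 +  - 95962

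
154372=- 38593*( - 4)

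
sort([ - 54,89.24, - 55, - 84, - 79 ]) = [ - 84 , - 79 , - 55, - 54,89.24]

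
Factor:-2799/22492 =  - 2^( - 2)*3^2 *311^1*5623^( - 1 )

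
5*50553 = 252765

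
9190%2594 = 1408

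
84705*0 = 0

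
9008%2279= 2171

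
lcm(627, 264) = 5016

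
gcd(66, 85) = 1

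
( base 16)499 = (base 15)537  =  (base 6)5241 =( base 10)1177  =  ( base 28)1e1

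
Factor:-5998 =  - 2^1 * 2999^1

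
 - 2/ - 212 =1/106 = 0.01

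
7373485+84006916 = 91380401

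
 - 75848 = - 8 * 9481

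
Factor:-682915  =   - 5^1*73^1*1871^1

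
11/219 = 11/219 = 0.05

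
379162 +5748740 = 6127902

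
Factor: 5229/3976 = 747/568=2^( - 3 )*3^2*71^( - 1) *83^1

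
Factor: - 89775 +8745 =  - 2^1*3^1*5^1  *37^1*73^1 = -  81030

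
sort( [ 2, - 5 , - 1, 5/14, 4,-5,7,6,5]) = [-5,-5, - 1,5/14,  2,4,5,6, 7]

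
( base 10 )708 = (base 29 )OC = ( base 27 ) q6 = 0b1011000100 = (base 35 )k8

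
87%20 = 7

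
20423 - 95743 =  - 75320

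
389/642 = 389/642  =  0.61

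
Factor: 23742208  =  2^8*7^1 * 13249^1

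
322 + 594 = 916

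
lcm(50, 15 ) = 150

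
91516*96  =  8785536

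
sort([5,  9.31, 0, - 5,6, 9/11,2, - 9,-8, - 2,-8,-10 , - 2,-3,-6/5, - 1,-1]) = [- 10, -9,-8, - 8,-5, - 3,-2, - 2, - 6/5, - 1,-1, 0 , 9/11, 2,5, 6,9.31]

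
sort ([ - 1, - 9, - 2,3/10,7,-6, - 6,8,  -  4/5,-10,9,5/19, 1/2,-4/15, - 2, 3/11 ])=[-10, - 9, - 6,-6 ,-2,-2,-1, - 4/5, -4/15,5/19,3/11,3/10, 1/2,7,8, 9 ]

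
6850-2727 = 4123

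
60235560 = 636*94710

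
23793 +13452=37245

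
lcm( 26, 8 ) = 104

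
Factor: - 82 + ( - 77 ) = -3^1*53^1=- 159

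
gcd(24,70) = 2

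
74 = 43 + 31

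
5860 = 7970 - 2110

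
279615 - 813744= - 534129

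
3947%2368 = 1579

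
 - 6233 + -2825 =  - 9058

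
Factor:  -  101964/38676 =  - 29/11 = - 11^( - 1) * 29^1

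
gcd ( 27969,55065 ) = 3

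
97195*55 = 5345725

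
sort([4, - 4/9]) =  [ - 4/9,4 ]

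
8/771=8/771 = 0.01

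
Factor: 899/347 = 29^1 * 31^1*347^( - 1)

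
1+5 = 6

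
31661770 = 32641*970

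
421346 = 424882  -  3536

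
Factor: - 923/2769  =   - 1/3  =  - 3^(-1 )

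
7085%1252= 825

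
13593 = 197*69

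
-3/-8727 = 1/2909 = 0.00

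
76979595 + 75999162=152978757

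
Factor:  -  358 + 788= 2^1*5^1*43^1 = 430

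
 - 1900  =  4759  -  6659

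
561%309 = 252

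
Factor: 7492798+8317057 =5^1*23^1 * 137477^1 = 15809855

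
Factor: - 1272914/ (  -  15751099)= 2^1*7^( - 2)*13^( - 1)*79^( - 1)*239^1*313^( - 1)*2663^1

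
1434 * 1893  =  2714562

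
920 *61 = 56120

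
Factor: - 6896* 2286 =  - 15764256 =- 2^5 * 3^2*127^1*431^1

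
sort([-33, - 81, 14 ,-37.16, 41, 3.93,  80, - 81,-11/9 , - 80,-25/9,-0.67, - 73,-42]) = [ - 81, - 81,-80, - 73,-42, - 37.16,-33, - 25/9, - 11/9,- 0.67,3.93,14,  41, 80 ]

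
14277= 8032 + 6245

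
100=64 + 36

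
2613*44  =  114972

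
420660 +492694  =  913354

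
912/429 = 2+ 18/143  =  2.13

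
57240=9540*6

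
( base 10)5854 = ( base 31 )62q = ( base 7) 23032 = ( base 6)43034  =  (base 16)16de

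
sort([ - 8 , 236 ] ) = [ - 8,236 ]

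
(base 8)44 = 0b100100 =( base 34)12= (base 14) 28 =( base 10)36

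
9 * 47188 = 424692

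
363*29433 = 10684179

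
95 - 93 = 2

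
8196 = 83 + 8113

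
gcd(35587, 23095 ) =1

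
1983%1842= 141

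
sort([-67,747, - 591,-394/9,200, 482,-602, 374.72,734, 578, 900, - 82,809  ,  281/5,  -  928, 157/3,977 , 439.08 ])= [-928,-602,-591,-82,  -  67, - 394/9 , 157/3, 281/5, 200, 374.72, 439.08,482,578, 734,747,809, 900,977] 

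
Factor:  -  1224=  - 2^3*3^2*17^1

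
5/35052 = 5/35052 = 0.00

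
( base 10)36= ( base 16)24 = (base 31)15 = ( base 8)44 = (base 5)121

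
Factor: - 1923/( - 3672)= 641/1224 = 2^( - 3)*3^(-2) * 17^(-1) * 641^1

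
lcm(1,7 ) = 7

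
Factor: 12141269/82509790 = 2^( - 1)*5^( - 1 ) * 7^2*11^ ( - 1)*827^( - 1 ) *907^( - 1)*247781^1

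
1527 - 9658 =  - 8131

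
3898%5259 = 3898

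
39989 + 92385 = 132374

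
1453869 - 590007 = 863862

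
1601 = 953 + 648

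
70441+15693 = 86134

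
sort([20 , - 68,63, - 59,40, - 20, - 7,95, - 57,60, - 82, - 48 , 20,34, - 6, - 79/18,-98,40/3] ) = [ - 98, - 82, - 68,-59, - 57, - 48,-20,-7, - 6, - 79/18, 40/3, 20, 20,  34,40,60, 63,95 ]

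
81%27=0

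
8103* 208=1685424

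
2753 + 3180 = 5933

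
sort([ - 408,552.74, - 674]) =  [ - 674, - 408,552.74] 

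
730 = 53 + 677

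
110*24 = 2640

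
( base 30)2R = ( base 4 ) 1113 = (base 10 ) 87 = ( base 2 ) 1010111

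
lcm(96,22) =1056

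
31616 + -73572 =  - 41956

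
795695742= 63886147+731809595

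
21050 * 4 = 84200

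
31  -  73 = -42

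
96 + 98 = 194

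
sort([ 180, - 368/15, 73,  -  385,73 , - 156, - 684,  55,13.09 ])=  [  -  684,  -  385,  -  156, - 368/15,  13.09,55,73,73, 180 ]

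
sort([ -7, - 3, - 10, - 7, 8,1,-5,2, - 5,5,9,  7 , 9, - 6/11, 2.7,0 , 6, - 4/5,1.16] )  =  [ - 10, - 7, - 7, - 5, - 5, - 3,-4/5, - 6/11,0, 1,1.16,  2,2.7 , 5,6, 7,8,9, 9]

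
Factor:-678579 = -3^1*11^1* 20563^1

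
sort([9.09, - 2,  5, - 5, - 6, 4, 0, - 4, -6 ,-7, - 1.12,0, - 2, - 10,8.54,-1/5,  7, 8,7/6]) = [ - 10, - 7,-6, - 6, - 5,-4, - 2, -2, - 1.12, - 1/5,0,0, 7/6, 4,  5, 7, 8, 8.54 , 9.09 ] 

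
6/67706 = 3/33853=0.00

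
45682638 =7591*6018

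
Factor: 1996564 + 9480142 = 11476706 = 2^1*5738353^1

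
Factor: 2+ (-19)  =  -17 = - 17^1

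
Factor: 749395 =5^1*67^1*2237^1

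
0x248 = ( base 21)16H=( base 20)194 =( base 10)584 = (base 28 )ko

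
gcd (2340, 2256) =12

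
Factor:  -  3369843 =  - 3^4*41603^1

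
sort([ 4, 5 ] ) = [ 4 , 5] 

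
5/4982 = 5/4982= 0.00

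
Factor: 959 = 7^1*137^1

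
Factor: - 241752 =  - 2^3*3^1*7^1*1439^1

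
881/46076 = 881/46076 = 0.02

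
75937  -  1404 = 74533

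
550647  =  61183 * 9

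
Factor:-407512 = -2^3*7^1*19^1 * 383^1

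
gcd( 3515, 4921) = 703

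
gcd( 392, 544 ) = 8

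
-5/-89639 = 5/89639 = 0.00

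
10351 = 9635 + 716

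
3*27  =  81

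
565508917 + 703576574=1269085491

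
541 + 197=738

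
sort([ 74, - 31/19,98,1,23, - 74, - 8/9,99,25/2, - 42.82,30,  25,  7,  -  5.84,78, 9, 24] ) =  [ - 74,-42.82, - 5.84, - 31/19,-8/9,1,7,9,25/2,23 , 24, 25,30,74,  78,98, 99 ] 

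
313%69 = 37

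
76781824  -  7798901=68982923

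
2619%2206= 413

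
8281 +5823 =14104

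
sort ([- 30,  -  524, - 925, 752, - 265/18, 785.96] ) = [ - 925,-524, - 30, - 265/18,752, 785.96] 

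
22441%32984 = 22441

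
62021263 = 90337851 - 28316588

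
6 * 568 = 3408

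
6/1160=3/580 = 0.01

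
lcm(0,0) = 0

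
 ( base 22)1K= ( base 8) 52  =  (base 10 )42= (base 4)222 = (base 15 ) 2c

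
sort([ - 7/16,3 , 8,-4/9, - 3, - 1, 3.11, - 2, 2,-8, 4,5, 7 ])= [ - 8 , - 3 , - 2, - 1, - 4/9, - 7/16,2 , 3 , 3.11, 4, 5, 7, 8] 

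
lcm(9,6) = 18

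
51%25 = 1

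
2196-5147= - 2951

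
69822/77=69822/77= 906.78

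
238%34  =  0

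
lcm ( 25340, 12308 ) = 430780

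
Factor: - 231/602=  - 2^( - 1) * 3^1*11^1*43^( - 1) = - 33/86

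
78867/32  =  2464+19/32 = 2464.59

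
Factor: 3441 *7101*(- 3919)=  - 3^4*31^1*37^1*263^1*3919^1=- 95758966179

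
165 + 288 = 453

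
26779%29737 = 26779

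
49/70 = 7/10 = 0.70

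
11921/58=205 + 31/58= 205.53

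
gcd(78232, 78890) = 14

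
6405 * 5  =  32025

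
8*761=6088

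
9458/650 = 14 + 179/325 = 14.55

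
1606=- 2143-  -  3749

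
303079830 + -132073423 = 171006407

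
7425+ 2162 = 9587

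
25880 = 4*6470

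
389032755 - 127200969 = 261831786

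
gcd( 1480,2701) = 37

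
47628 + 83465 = 131093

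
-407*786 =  - 319902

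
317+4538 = 4855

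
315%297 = 18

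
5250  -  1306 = 3944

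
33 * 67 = 2211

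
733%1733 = 733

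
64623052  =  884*73103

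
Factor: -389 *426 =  - 2^1*3^1 *71^1*389^1 = -165714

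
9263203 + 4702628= 13965831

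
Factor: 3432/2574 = 2^2*3^(  -  1)=4/3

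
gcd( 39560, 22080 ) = 920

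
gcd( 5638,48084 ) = 2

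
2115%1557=558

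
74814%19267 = 17013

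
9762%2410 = 122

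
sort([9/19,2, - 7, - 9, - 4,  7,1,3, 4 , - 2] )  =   [ -9, - 7, - 4,- 2,  9/19, 1, 2, 3, 4, 7]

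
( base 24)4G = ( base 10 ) 112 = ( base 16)70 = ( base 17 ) 6a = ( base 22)52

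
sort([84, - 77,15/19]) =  [ - 77, 15/19, 84 ]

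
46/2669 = 46/2669 = 0.02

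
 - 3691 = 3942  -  7633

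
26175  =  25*1047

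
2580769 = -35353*( - 73) 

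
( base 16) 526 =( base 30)1ds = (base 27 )1lm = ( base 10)1318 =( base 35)12N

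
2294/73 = 31 + 31/73 = 31.42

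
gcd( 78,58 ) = 2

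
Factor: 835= 5^1*167^1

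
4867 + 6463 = 11330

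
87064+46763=133827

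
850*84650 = 71952500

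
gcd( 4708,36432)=44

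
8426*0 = 0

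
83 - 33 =50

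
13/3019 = 13/3019 =0.00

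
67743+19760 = 87503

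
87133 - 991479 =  - 904346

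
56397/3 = 18799  =  18799.00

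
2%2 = 0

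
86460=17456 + 69004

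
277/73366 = 277/73366=0.00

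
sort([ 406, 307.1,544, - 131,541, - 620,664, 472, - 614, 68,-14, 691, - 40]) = [ - 620,- 614, - 131, - 40, - 14, 68, 307.1, 406, 472, 541,  544,664,691 ] 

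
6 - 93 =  - 87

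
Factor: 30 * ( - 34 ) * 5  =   - 5100 = - 2^2 *3^1*5^2*17^1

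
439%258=181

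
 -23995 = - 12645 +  - 11350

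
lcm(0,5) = 0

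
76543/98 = 781 +5/98  =  781.05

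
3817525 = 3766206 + 51319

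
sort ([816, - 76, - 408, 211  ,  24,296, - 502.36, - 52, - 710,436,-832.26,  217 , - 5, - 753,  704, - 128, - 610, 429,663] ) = [ - 832.26,-753, - 710, - 610, - 502.36, - 408,  -  128, - 76, - 52,-5,24,211,217,296,429,436, 663,704 , 816 ]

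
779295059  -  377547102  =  401747957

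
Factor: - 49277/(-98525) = 5^( - 2 ) * 7^( - 1 )*563^(-1)*49277^1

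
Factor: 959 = 7^1*137^1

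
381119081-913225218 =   -  532106137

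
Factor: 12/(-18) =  - 2^1 *3^( - 1) = - 2/3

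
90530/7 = 12932 + 6/7 = 12932.86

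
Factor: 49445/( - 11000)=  - 899/200 = - 2^( - 3 )*5^( - 2)*29^1*31^1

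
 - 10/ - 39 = 10/39 = 0.26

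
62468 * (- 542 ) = -33857656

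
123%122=1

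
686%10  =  6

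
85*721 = 61285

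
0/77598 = 0 =0.00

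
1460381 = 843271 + 617110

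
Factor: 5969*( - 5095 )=- 5^1*47^1*127^1*1019^1 = - 30412055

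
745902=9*82878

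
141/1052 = 141/1052 = 0.13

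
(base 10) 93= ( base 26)3F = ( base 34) 2P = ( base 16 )5D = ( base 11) 85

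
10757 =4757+6000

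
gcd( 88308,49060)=9812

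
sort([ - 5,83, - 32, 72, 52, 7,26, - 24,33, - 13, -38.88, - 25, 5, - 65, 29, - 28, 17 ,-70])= [ - 70, - 65, - 38.88, - 32 , - 28, - 25, - 24, - 13, - 5  ,  5,7, 17, 26,29, 33,52,72,83]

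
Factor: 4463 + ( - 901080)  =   - 896617^1 =- 896617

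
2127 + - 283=1844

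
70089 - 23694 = 46395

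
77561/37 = 2096  +  9/37= 2096.24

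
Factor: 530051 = 530051^1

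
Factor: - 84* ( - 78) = 6552 = 2^3*3^2*7^1*13^1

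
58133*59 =3429847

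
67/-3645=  - 67/3645 = - 0.02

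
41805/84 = 13935/28 = 497.68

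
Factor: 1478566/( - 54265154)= -739283^1*27132577^(- 1 )= -739283/27132577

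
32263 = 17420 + 14843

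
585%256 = 73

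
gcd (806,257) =1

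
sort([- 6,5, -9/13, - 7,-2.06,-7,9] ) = [ - 7 ,-7,-6,-2.06,- 9/13,5, 9 ] 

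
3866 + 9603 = 13469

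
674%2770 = 674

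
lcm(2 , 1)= 2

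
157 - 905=- 748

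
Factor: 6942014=2^1 * 37^1*93811^1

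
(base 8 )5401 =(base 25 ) 4CH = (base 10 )2817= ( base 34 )2ET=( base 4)230001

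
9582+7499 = 17081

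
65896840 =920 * 71627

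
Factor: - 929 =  - 929^1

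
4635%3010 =1625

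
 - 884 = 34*( - 26)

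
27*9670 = 261090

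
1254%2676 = 1254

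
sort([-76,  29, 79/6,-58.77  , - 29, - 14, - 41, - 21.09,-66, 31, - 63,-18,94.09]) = [ - 76, - 66, - 63 ,-58.77 , - 41, -29, - 21.09 ,  -  18, - 14, 79/6,29, 31,94.09] 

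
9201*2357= 21686757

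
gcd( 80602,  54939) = 1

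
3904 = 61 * 64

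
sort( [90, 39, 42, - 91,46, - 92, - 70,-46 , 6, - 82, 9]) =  [  -  92, - 91, - 82, - 70,-46,6, 9,39, 42,46, 90] 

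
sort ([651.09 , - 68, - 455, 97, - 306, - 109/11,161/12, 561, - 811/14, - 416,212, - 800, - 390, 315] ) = [ - 800 , -455, - 416,  -  390, - 306, - 68, - 811/14, - 109/11,161/12,  97, 212,315,561,651.09 ] 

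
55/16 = 55/16= 3.44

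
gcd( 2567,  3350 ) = 1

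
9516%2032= 1388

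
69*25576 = 1764744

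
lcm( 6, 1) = 6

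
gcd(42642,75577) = 1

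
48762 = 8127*6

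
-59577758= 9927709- 69505467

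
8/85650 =4/42825 = 0.00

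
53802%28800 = 25002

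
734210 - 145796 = 588414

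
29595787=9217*3211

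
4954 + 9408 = 14362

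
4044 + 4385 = 8429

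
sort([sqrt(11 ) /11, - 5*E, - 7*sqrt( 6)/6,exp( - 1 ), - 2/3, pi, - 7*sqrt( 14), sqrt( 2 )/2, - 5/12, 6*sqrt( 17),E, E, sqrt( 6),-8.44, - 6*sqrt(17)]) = [ - 7*sqrt(14), - 6*sqrt(17 ), - 5 * E,  -  8.44, - 7*sqrt( 6 )/6, - 2/3,-5/12, sqrt(11 )/11,exp(- 1), sqrt( 2) /2, sqrt ( 6 ),  E, E, pi,6*sqrt(17 )]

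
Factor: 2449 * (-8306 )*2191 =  - 2^1*7^1*31^1*79^1*313^1*4153^1 =-44567994254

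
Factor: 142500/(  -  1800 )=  - 2^(- 1) * 3^( - 1) * 5^2*19^1 = - 475/6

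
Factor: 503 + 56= 13^1*43^1 = 559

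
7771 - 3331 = 4440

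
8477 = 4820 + 3657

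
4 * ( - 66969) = -267876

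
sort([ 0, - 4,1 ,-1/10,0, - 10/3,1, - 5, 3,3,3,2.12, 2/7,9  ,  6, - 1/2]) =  [ - 5,-4, - 10/3, - 1/2,  -  1/10  ,  0,0,2/7,1, 1, 2.12 , 3, 3,3,6, 9 ]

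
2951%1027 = 897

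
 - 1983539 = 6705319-8688858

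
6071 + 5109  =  11180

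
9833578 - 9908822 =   -  75244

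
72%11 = 6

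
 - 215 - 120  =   - 335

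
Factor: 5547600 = 2^4*3^2*5^2*23^1*67^1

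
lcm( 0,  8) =0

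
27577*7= 193039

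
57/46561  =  57/46561 =0.00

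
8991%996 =27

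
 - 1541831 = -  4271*361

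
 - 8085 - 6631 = - 14716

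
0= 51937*0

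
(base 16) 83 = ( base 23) 5G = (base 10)131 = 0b10000011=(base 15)8b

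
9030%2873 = 411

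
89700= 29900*3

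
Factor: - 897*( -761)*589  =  402061413 = 3^1*13^1*19^1 * 23^1*31^1*761^1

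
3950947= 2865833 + 1085114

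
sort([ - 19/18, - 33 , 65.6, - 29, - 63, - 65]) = [ - 65,- 63, - 33,-29, - 19/18,65.6]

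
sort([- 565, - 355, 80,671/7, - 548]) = [  -  565, - 548,-355,80, 671/7 ] 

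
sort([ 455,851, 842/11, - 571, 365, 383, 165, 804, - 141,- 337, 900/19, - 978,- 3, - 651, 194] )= [-978,  -  651, - 571, - 337,-141, - 3, 900/19,842/11, 165, 194, 365,  383, 455 , 804, 851]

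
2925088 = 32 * 91409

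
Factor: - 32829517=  - 7^1*131^1*35801^1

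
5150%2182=786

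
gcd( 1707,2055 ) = 3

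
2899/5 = 579 + 4/5 = 579.80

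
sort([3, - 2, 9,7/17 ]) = [ - 2,7/17,3, 9 ]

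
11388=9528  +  1860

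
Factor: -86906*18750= - 1629487500 = -2^2*3^1*5^5*19^1*2287^1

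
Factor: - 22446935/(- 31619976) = 2^(  -  3) * 3^( - 1)*5^1*7^1*29^ (  -  1) * 83^1*181^(-1 )*251^( - 1)*7727^1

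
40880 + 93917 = 134797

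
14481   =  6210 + 8271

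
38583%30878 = 7705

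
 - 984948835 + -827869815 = - 1812818650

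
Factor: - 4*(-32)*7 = 896 = 2^7*7^1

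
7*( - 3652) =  - 25564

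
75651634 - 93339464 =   -  17687830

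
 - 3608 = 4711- 8319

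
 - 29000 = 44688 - 73688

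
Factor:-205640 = - 2^3* 5^1*53^1*97^1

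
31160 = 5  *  6232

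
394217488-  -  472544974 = 866762462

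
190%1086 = 190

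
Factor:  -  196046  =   - 2^1 * 83^1*1181^1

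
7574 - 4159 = 3415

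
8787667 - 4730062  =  4057605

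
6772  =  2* 3386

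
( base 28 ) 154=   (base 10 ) 928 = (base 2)1110100000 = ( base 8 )1640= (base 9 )1241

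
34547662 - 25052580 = 9495082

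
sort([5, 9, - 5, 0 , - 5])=[ - 5, - 5,  0, 5,9] 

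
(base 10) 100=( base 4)1210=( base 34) 2w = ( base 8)144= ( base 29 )3d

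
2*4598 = 9196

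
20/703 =20/703 = 0.03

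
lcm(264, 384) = 4224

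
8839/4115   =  2 + 609/4115 = 2.15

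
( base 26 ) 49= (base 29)3q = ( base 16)71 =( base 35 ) 38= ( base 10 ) 113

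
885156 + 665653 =1550809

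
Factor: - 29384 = - 2^3 *3673^1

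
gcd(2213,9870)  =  1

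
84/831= 28/277 = 0.10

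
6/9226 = 3/4613 = 0.00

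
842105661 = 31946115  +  810159546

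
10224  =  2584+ 7640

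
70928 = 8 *8866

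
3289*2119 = 6969391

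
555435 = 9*61715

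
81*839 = 67959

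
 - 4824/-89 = 4824/89 = 54.20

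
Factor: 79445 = 5^1*15889^1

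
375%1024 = 375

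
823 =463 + 360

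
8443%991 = 515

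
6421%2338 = 1745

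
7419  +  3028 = 10447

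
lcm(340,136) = 680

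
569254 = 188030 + 381224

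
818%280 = 258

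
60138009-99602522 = -39464513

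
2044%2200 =2044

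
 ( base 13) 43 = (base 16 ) 37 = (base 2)110111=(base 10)55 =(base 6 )131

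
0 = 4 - 4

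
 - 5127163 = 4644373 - 9771536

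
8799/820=10 + 599/820 =10.73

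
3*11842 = 35526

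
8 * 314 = 2512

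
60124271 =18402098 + 41722173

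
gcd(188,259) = 1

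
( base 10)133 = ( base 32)45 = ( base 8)205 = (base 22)61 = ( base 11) 111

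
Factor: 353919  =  3^1 * 117973^1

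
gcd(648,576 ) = 72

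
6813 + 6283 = 13096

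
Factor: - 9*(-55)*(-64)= -31680 = - 2^6*3^2*5^1*11^1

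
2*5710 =11420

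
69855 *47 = 3283185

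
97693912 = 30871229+66822683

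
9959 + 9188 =19147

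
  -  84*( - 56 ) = 4704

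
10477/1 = 10477= 10477.00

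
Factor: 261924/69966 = 2^1* 3^(  -  1)*13^( - 1 )*73^1 = 146/39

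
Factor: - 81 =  - 3^4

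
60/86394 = 10/14399=0.00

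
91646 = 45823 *2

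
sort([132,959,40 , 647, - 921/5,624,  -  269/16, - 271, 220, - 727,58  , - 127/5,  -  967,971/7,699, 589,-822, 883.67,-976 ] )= [  -  976, - 967, - 822,-727, - 271, - 921/5, - 127/5, - 269/16,40,58, 132,  971/7, 220,589,624,647, 699,883.67,959] 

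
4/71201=4/71201 = 0.00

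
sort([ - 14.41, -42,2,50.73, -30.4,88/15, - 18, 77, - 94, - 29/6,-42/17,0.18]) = [ - 94, - 42,  -  30.4 , - 18,-14.41 , - 29/6,-42/17, 0.18,2 , 88/15,  50.73, 77]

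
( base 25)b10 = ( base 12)3bb0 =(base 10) 6900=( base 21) fdc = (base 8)15364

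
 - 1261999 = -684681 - 577318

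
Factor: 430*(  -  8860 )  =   - 2^3*5^2*43^1*443^1 =- 3809800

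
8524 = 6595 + 1929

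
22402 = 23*974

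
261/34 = 7+23/34 = 7.68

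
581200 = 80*7265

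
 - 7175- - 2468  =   - 4707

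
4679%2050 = 579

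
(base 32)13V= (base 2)10001111111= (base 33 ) 11t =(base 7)3233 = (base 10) 1151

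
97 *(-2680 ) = - 259960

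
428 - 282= 146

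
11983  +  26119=38102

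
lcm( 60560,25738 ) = 1029520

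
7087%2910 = 1267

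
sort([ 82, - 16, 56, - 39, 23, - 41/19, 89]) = [  -  39 , - 16, - 41/19, 23, 56,82,89 ] 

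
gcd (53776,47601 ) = 1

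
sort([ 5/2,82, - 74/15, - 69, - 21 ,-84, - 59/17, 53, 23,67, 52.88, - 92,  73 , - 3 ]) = [ - 92, - 84,- 69, - 21 , - 74/15, - 59/17, - 3,  5/2, 23, 52.88,53,67,73,82]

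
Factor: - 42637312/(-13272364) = 10659328/3318091=2^9*7^( - 1 )*83^( - 1 )*109^1*191^1*5711^(- 1)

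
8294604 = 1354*6126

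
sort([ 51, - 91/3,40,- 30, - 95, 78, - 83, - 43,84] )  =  [ - 95 ,-83, - 43,-91/3,-30 , 40, 51,78,84 ] 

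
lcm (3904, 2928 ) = 11712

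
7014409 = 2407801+4606608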